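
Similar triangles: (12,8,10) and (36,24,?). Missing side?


Scale factor = 36/12 = 3
Missing side = 10 × 3
= 30.0

30.0


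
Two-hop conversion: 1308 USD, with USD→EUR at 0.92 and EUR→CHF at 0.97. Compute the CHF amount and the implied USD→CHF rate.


Step 1: 1308 USD × 0.92 = 1203.36 EUR
Step 2: 1203.36 EUR × 0.97 = 1167.26 CHF
Implied rate USD→CHF = 0.92 × 0.97 = 0.8924
= 1167.26 CHF; implied rate 0.8924 CHF/USD

1167.26 CHF; implied rate 0.8924 CHF/USD


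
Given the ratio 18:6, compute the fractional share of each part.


Total parts = 18 + 6 = 24
First part: 18/24 = 3/4
Second part: 6/24 = 1/4
= 3/4 and 1/4

3/4 and 1/4


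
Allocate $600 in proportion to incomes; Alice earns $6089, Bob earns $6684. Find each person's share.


Total income = 6089 + 6684 = $12773
Alice: $600 × 6089/12773 = $286.03
Bob: $600 × 6684/12773 = $313.97
= Alice: $286.03, Bob: $313.97

Alice: $286.03, Bob: $313.97


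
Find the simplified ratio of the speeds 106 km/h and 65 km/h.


Ratio = 106:65
GCD = 1
Simplified = 106:65
Time ratio (same distance) = 65:106
Speed ratio = 106:65

106:65


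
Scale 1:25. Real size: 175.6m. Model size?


Model size = real / scale
= 175.6 / 25
= 7.0240 m

7.0240 m


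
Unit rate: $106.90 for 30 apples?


Unit rate = total / quantity
= 106.90 / 30
= $3.56 per unit

$3.56 per unit


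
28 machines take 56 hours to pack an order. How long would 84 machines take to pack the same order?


Inverse proportion: x × y = constant
k = 28 × 56 = 1568
y₂ = k / 84 = 1568 / 84
= 18.67

18.67


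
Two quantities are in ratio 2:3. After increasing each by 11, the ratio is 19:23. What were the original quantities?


Let A = 2k, B = 3k.
(2k + 11) / (3k + 11) = 19/23
Cross-multiply: 23(2k + 11) = 19(3k + 11)
46k + 253 = 57k + 209
46k - 57k = 209 - 253
-11k = -44
k = -44/-11 = 4
A = 2×4 = 8, B = 3×4 = 12
= A = 8, B = 12

A = 8, B = 12


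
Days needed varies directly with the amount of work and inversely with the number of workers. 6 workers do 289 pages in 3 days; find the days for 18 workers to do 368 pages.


Days ∝ work / workers, so d₂ = d₁ × (m₁/m₂) × (w₂/w₁)
Workers factor (inverse): 6/18 ≈ 0.3333
Work factor (direct): 368/289 ≈ 1.2734
d₂ = 3 × 6/18 × 368/289 = (3 × 6 × 368) / (18 × 289) = 6624/5202
≈ 1.27 days

1.27 days


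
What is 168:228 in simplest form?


GCD(168, 228) = 12
168/12 : 228/12
= 14:19

14:19


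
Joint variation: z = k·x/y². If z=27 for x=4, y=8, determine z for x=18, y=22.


z = k·x/y²
Solve for k using the known point: k = z·y²/x = 27×64/4 = 1728/4 = 432.0000
Now evaluate at x=18, y=22:
z = k × 18 / 484 = (1728 × 18) / (4 × 484) = 31104/1936
≈ 16.0661

16.0661


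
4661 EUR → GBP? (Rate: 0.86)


Amount × rate = 4661 × 0.86
= 4008.46 GBP

4008.46 GBP


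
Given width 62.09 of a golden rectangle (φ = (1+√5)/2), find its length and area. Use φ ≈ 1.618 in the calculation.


φ = (1 + √5) / 2 ≈ 1.618
Length = width × φ = 62.09 × 1.618 = 100.46162
≈ 100.46
Area = width × length = 62.09 × 100.46162 = 6237.6619858 ≈ 6237.66
= Length: 100.46, Area: 6237.66

Length: 100.46, Area: 6237.66


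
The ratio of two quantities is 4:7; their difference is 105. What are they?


Let A = 4k, B = 7k.
7k - 4k = 105
3k = 105 → k = 105/3 = 35
A = 4×35 = 140, B = 7×35 = 245
= A = 140, B = 245

A = 140, B = 245


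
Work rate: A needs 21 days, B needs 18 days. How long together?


Rate of A = 1/21 per day
Rate of B = 1/18 per day
Combined rate = 1/21 + 1/18 = 39/378 ≈ 0.1032 per day
Days = 1 / combined rate = 378/39
≈ 9.69 days

9.69 days


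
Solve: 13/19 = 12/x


Cross multiply: 13 × x = 19 × 12
13x = 228
x = 228 / 13
= 17.54

17.54


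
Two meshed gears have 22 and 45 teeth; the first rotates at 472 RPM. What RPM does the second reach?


Gear ratio = 22:45 = 22:45
RPM_B = RPM_A × (teeth_A / teeth_B)
= 472 × (22/45)
= 230.8 RPM

230.8 RPM


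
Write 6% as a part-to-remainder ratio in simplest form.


6% means 6 parts out of 100; remainder = 94
Part : remainder = 6:94
GCD = 2
= 3:47

3:47


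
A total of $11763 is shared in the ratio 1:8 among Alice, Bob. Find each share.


Total parts = 1 + 8 = 9
Alice: 11763 × 1/9 = 1307.00
Bob: 11763 × 8/9 = 10456.00
= Alice: $1307.00, Bob: $10456.00

Alice: $1307.00, Bob: $10456.00


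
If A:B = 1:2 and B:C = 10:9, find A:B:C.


Match B: multiply A:B by 10 → 10:20
Multiply B:C by 2 → 20:18
Combined: 10:20:18
GCD = 2
= 5:10:9

5:10:9


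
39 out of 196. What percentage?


Percentage = (part / whole) × 100
= (39 / 196) × 100
≈ 19.90%

19.90%


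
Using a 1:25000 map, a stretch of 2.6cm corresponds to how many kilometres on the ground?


Real distance = map distance × scale
= 2.6cm × 25000
= 65000 cm = 650.0 m
= 0.650 km

0.650 km


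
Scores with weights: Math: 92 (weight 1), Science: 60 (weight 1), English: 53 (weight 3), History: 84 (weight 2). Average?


Numerator = 92×1 + 60×1 + 53×3 + 84×2
= 92 + 60 + 159 + 168
= 479
Total weight = 7
Weighted avg = 479/7
= 68.43

68.43


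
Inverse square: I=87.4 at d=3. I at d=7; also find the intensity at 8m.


I₁d₁² = I₂d₂²
I at 7m = 87.4 × (3/7)² = 87.4 × 9/49 = 786.6/49 ≈ 16.0531
I at 8m = 87.4 × (3/8)² = 87.4 × 9/64 = 786.6/64 ≈ 12.2906
= 16.0531 and 12.2906

16.0531 and 12.2906


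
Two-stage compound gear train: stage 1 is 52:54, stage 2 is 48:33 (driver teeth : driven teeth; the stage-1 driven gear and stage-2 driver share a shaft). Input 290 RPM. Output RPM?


Stage 1: RPM_B = RPM_A × t_A/t_B = 290 × 52/54 = 15080/54 ≈ 279.26
B and C share a shaft → RPM_C = RPM_B
Stage 2: RPM_D = RPM_C × t_C/t_D = RPM_A × (t_A×t_C)/(t_B×t_D)
Overall ratio = (52×48)/(54×33) = 2496/1782
RPM_D = 290 × 2496/1782 = 723840/1782
≈ 406.20 RPM

406.20 RPM


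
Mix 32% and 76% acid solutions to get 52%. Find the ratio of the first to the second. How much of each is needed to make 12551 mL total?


Let x parts of 32% mix with y parts of 76%.
32x + 76y = 52(x + y)
32x + 76y = 52x + 52y
x(32 - 52) = y(52 - 76)
x/y = (76 - 52)/(52 - 32) = 24/20
Simplify: 6:5
Total parts = 11; one part = 12551/11 = 1141.00 mL
32% solution: 6×1141.00 = 6846.00 mL
76% solution: 5×1141.00 = 5705.00 mL
= ratio 6:5; 6846.00 mL and 5705.00 mL

ratio 6:5; 6846.00 mL and 5705.00 mL


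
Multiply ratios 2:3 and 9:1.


Compound ratio = (2×9) : (3×1)
= 18:3
GCD = 3
= 6:1

6:1


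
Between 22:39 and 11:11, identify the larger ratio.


22/39 = 0.5641
11/11 = 1.0000
0.5641 < 1.0000, so 22:39 is less
= 11:11

11:11


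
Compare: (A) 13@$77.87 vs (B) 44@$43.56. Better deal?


Deal A: $77.87/13 = $5.9900/unit
Deal B: $43.56/44 = $0.9900/unit
B is cheaper per unit
= Deal B

Deal B


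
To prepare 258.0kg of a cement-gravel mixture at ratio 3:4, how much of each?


Total parts = 3 + 4 = 7
cement: 258.0 × 3/7 = 110.6kg
gravel: 258.0 × 4/7 = 147.4kg
= 110.6kg and 147.4kg

110.6kg and 147.4kg


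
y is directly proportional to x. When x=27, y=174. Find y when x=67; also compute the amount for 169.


Direct proportion: y/x = constant
k = 174/27 ≈ 6.4444
y at x=67: k × 67 = 174 × 67 / 27 = 11658/27 ≈ 431.78
y at x=169: k × 169 = 174 × 169 / 27 = 29406/27 ≈ 1089.11
= 431.78 and 1089.11

431.78 and 1089.11


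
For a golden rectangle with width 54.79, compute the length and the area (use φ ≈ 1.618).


φ = (1 + √5) / 2 ≈ 1.618
Length = width × φ = 54.79 × 1.618 = 88.65022
≈ 88.65
Area = width × length = 54.79 × 88.65022 = 4857.1455538 ≈ 4857.15
= Length: 88.65, Area: 4857.15

Length: 88.65, Area: 4857.15


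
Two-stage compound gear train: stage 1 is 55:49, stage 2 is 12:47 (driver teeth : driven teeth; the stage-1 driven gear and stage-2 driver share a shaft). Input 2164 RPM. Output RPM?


Stage 1: RPM_B = RPM_A × t_A/t_B = 2164 × 55/49 = 119020/49 ≈ 2428.98
B and C share a shaft → RPM_C = RPM_B
Stage 2: RPM_D = RPM_C × t_C/t_D = RPM_A × (t_A×t_C)/(t_B×t_D)
Overall ratio = (55×12)/(49×47) = 660/2303
RPM_D = 2164 × 660/2303 = 1428240/2303
≈ 620.17 RPM

620.17 RPM


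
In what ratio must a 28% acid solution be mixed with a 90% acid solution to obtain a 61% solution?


Let x parts of 28% mix with y parts of 90%.
28x + 90y = 61(x + y)
28x + 90y = 61x + 61y
x(28 - 61) = y(61 - 90)
x/y = (90 - 61)/(61 - 28) = 29/33
Simplify: 29:33
= 29:33

29:33


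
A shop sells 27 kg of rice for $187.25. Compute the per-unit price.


Unit rate = total / quantity
= 187.25 / 27
= $6.94 per unit

$6.94 per unit


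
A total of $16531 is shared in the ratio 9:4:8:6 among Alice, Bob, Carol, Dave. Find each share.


Total parts = 9 + 4 + 8 + 6 = 27
Alice: 16531 × 9/27 = 5510.33
Bob: 16531 × 4/27 = 2449.04
Carol: 16531 × 8/27 = 4898.07
Dave: 16531 × 6/27 = 3673.56
= Alice: $5510.33, Bob: $2449.04, Carol: $4898.07, Dave: $3673.56

Alice: $5510.33, Bob: $2449.04, Carol: $4898.07, Dave: $3673.56


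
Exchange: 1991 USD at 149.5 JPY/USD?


Amount × rate = 1991 × 149.5
= 297654.50 JPY

297654.50 JPY


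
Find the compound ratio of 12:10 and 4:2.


Compound ratio = (12×4) : (10×2)
= 48:20
GCD = 4
= 12:5

12:5


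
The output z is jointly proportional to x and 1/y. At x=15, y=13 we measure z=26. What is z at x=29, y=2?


z = k·x/y
Solve for k using the known point: k = z·y/x = 26×13/15 = 338/15 ≈ 22.5333
Now evaluate at x=29, y=2:
z = k × 29 / 2 = (338 × 29) / (15 × 2) = 9802/30
≈ 326.7333

326.7333


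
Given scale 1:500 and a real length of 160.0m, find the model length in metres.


Model size = real / scale
= 160.0 / 500
= 0.3200 m

0.3200 m


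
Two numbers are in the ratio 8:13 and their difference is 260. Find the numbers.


Let A = 8k, B = 13k.
13k - 8k = 260
5k = 260 → k = 260/5 = 52
A = 8×52 = 416, B = 13×52 = 676
= A = 416, B = 676

A = 416, B = 676


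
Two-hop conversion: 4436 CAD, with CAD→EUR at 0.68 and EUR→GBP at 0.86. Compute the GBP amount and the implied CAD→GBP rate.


Step 1: 4436 CAD × 0.68 = 3016.48 EUR
Step 2: 3016.48 EUR × 0.86 = 2594.17 GBP
Implied rate CAD→GBP = 0.68 × 0.86 = 0.5848
= 2594.17 GBP; implied rate 0.5848 GBP/CAD

2594.17 GBP; implied rate 0.5848 GBP/CAD


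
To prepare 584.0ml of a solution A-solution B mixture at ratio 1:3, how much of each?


Total parts = 1 + 3 = 4
solution A: 584.0 × 1/4 = 146.0ml
solution B: 584.0 × 3/4 = 438.0ml
= 146.0ml and 438.0ml

146.0ml and 438.0ml


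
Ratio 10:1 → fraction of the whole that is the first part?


Total parts = 10 + 1 = 11
First part: 10/11 = 10/11
= 10/11

10/11


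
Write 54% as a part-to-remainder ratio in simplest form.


54% means 54 parts out of 100; remainder = 46
Part : remainder = 54:46
GCD = 2
= 27:23

27:23


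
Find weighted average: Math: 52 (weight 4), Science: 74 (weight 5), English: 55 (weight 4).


Numerator = 52×4 + 74×5 + 55×4
= 208 + 370 + 220
= 798
Total weight = 13
Weighted avg = 798/13
= 61.38

61.38


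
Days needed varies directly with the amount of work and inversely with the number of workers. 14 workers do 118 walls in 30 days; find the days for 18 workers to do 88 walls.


Days ∝ work / workers, so d₂ = d₁ × (m₁/m₂) × (w₂/w₁)
Workers factor (inverse): 14/18 ≈ 0.7778
Work factor (direct): 88/118 ≈ 0.7458
d₂ = 30 × 14/18 × 88/118 = (30 × 14 × 88) / (18 × 118) = 36960/2124
≈ 17.40 days

17.40 days


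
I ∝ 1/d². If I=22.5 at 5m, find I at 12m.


I₁d₁² = I₂d₂²
I₂ = I₁ × (d₁/d₂)²
= 22.5 × (5/12)²
= 22.5 × 25/144
= 562.5/144
≈ 3.9063

3.9063


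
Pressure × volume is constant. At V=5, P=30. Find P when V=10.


Inverse proportion: x × y = constant
k = 5 × 30 = 150
y₂ = k / 10 = 150 / 10
= 15.00

15.00


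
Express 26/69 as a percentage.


Percentage = (part / whole) × 100
= (26 / 69) × 100
≈ 37.68%

37.68%


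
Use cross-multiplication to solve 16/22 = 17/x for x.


Cross multiply: 16 × x = 22 × 17
16x = 374
x = 374 / 16
= 23.38

23.38


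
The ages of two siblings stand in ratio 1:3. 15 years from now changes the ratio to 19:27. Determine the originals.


Let A = 1k, B = 3k.
(1k + 15) / (3k + 15) = 19/27
Cross-multiply: 27(1k + 15) = 19(3k + 15)
27k + 405 = 57k + 285
27k - 57k = 285 - 405
-30k = -120
k = -120/-30 = 4
A = 1×4 = 4, B = 3×4 = 12
= A = 4, B = 12

A = 4, B = 12


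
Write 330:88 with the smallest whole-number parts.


GCD(330, 88) = 22
330/22 : 88/22
= 15:4

15:4


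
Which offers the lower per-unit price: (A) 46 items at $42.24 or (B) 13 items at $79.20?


Deal A: $42.24/46 = $0.9183/unit
Deal B: $79.20/13 = $6.0923/unit
A is cheaper per unit
= Deal A

Deal A


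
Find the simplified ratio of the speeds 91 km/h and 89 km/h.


Ratio = 91:89
GCD = 1
Simplified = 91:89
Time ratio (same distance) = 89:91
Speed ratio = 91:89

91:89


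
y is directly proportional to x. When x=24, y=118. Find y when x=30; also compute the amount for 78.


Direct proportion: y/x = constant
k = 118/24 ≈ 4.9167
y at x=30: k × 30 = 118 × 30 / 24 = 3540/24 = 147.50
y at x=78: k × 78 = 118 × 78 / 24 = 9204/24 = 383.50
= 147.50 and 383.50

147.50 and 383.50


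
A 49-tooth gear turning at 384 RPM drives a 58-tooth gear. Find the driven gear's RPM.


Gear ratio = 49:58 = 49:58
RPM_B = RPM_A × (teeth_A / teeth_B)
= 384 × (49/58)
= 324.4 RPM

324.4 RPM


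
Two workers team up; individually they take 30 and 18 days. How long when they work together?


Rate of A = 1/30 per day
Rate of B = 1/18 per day
Combined rate = 1/30 + 1/18 = 48/540 ≈ 0.0889 per day
Days = 1 / combined rate = 540/48
= 11.25 days

11.25 days


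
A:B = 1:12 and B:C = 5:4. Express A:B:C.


Match B: multiply A:B by 5 → 5:60
Multiply B:C by 12 → 60:48
Combined: 5:60:48
GCD = 1
= 5:60:48

5:60:48


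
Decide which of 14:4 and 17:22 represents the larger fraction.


14/4 = 3.5000
17/22 = 0.7727
3.5000 > 0.7727, so 14:4 is greater
= 14:4

14:4


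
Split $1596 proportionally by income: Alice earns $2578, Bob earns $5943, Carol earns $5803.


Total income = 2578 + 5943 + 5803 = $14324
Alice: $1596 × 2578/14324 = $287.24
Bob: $1596 × 5943/14324 = $662.18
Carol: $1596 × 5803/14324 = $646.58
= Alice: $287.24, Bob: $662.18, Carol: $646.58

Alice: $287.24, Bob: $662.18, Carol: $646.58


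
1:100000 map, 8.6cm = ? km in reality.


Real distance = map distance × scale
= 8.6cm × 100000
= 860000 cm = 8600.0 m
= 8.600 km

8.600 km


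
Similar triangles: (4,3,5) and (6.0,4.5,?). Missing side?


Scale factor = 6.0/4 = 1.5
Missing side = 5 × 1.5
= 7.5

7.5


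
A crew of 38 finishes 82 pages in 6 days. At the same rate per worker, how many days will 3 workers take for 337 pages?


Days ∝ work / workers, so d₂ = d₁ × (m₁/m₂) × (w₂/w₁)
Workers factor (inverse): 38/3 ≈ 12.6667
Work factor (direct): 337/82 ≈ 4.1098
d₂ = 6 × 38/3 × 337/82 = (6 × 38 × 337) / (3 × 82) = 76836/246
≈ 312.34 days

312.34 days


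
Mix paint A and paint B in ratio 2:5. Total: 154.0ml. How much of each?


Total parts = 2 + 5 = 7
paint A: 154.0 × 2/7 = 44.0ml
paint B: 154.0 × 5/7 = 110.0ml
= 44.0ml and 110.0ml

44.0ml and 110.0ml


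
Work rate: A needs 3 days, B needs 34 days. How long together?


Rate of A = 1/3 per day
Rate of B = 1/34 per day
Combined rate = 1/3 + 1/34 = 37/102 ≈ 0.3627 per day
Days = 1 / combined rate = 102/37
≈ 2.76 days

2.76 days


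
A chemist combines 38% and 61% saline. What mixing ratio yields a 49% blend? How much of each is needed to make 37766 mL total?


Let x parts of 38% mix with y parts of 61%.
38x + 61y = 49(x + y)
38x + 61y = 49x + 49y
x(38 - 49) = y(49 - 61)
x/y = (61 - 49)/(49 - 38) = 12/11
Simplify: 12:11
Total parts = 23; one part = 37766/23 = 1642.00 mL
38% solution: 12×1642.00 = 19704.00 mL
61% solution: 11×1642.00 = 18062.00 mL
= ratio 12:11; 19704.00 mL and 18062.00 mL

ratio 12:11; 19704.00 mL and 18062.00 mL


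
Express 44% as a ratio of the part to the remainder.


44% means 44 parts out of 100; remainder = 56
Part : remainder = 44:56
GCD = 4
= 11:14

11:14


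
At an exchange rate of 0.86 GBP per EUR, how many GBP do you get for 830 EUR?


Amount × rate = 830 × 0.86
= 713.80 GBP

713.80 GBP


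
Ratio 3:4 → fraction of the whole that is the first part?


Total parts = 3 + 4 = 7
First part: 3/7 = 3/7
= 3/7

3/7


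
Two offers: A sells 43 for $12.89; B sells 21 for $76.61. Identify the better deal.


Deal A: $12.89/43 = $0.2998/unit
Deal B: $76.61/21 = $3.6481/unit
A is cheaper per unit
= Deal A

Deal A


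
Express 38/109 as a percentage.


Percentage = (part / whole) × 100
= (38 / 109) × 100
≈ 34.86%

34.86%


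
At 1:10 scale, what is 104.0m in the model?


Model size = real / scale
= 104.0 / 10
= 10.4000 m

10.4000 m


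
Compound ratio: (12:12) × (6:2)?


Compound ratio = (12×6) : (12×2)
= 72:24
GCD = 24
= 3:1

3:1


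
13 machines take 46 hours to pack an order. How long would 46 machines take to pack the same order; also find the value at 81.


Inverse proportion: x × y = constant
k = 13 × 46 = 598
At x=46: k/46 = 13.00
At x=81: k/81 = 7.38
= 13.00 and 7.38

13.00 and 7.38


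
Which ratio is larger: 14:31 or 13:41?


14/31 = 0.4516
13/41 = 0.3171
0.4516 > 0.3171, so 14:31 is greater
= 14:31

14:31


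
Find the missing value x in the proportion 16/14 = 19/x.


Cross multiply: 16 × x = 14 × 19
16x = 266
x = 266 / 16
= 16.63

16.63


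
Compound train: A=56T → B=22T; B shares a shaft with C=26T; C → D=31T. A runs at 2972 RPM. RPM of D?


Stage 1: RPM_B = RPM_A × t_A/t_B = 2972 × 56/22 = 166432/22 ≈ 7565.09
B and C share a shaft → RPM_C = RPM_B
Stage 2: RPM_D = RPM_C × t_C/t_D = RPM_A × (t_A×t_C)/(t_B×t_D)
Overall ratio = (56×26)/(22×31) = 1456/682
RPM_D = 2972 × 1456/682 = 4327232/682
≈ 6344.91 RPM

6344.91 RPM


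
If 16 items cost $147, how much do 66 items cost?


Direct proportion: y/x = constant
k = 147/16 = 9.1875
y₂ = k × 66 = 147 × 66 / 16 = 9702/16
≈ 606.38

606.38


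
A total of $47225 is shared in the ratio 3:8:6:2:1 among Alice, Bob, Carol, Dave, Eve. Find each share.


Total parts = 3 + 8 + 6 + 2 + 1 = 20
Alice: 47225 × 3/20 = 7083.75
Bob: 47225 × 8/20 = 18890.00
Carol: 47225 × 6/20 = 14167.50
Dave: 47225 × 2/20 = 4722.50
Eve: 47225 × 1/20 = 2361.25
= Alice: $7083.75, Bob: $18890.00, Carol: $14167.50, Dave: $4722.50, Eve: $2361.25

Alice: $7083.75, Bob: $18890.00, Carol: $14167.50, Dave: $4722.50, Eve: $2361.25


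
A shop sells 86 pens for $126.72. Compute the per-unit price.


Unit rate = total / quantity
= 126.72 / 86
= $1.47 per unit

$1.47 per unit


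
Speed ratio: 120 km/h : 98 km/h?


Ratio = 120:98
GCD = 2
Simplified = 60:49
Time ratio (same distance) = 49:60
Speed ratio = 60:49

60:49


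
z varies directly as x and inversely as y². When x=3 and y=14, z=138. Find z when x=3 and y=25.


z = k·x/y²
Solve for k using the known point: k = z·y²/x = 138×196/3 = 27048/3 = 9016.0000
Now evaluate at x=3, y=25:
z = k × 3 / 625 = (27048 × 3) / (3 × 625) = 81144/1875
= 43.2768

43.2768


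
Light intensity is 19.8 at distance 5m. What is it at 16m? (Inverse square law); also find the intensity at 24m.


I₁d₁² = I₂d₂²
I at 16m = 19.8 × (5/16)² = 19.8 × 25/256 = 495/256 ≈ 1.9336
I at 24m = 19.8 × (5/24)² = 19.8 × 25/576 = 495/576 ≈ 0.8594
= 1.9336 and 0.8594

1.9336 and 0.8594


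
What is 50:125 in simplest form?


GCD(50, 125) = 25
50/25 : 125/25
= 2:5

2:5


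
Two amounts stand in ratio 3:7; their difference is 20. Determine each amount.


Let A = 3k, B = 7k.
7k - 3k = 20
4k = 20 → k = 20/4 = 5
A = 3×5 = 15, B = 7×5 = 35
= A = 15, B = 35

A = 15, B = 35


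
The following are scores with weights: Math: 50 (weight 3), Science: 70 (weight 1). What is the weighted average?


Numerator = 50×3 + 70×1
= 150 + 70
= 220
Total weight = 4
Weighted avg = 220/4
= 55.00

55.00


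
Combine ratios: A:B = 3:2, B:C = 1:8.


Match B: multiply A:B by 1 → 3:2
Multiply B:C by 2 → 2:16
Combined: 3:2:16
GCD = 1
= 3:2:16

3:2:16


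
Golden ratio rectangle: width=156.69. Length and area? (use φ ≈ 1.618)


φ = (1 + √5) / 2 ≈ 1.618
Length = width × φ = 156.69 × 1.618 = 253.52442
≈ 253.52
Area = width × length = 156.69 × 253.52442 = 39724.7413698 ≈ 39724.74
= Length: 253.52, Area: 39724.74

Length: 253.52, Area: 39724.74


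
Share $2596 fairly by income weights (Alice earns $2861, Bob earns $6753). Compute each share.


Total income = 2861 + 6753 = $9614
Alice: $2596 × 2861/9614 = $772.54
Bob: $2596 × 6753/9614 = $1823.46
= Alice: $772.54, Bob: $1823.46

Alice: $772.54, Bob: $1823.46


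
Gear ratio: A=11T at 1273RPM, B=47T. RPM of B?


Gear ratio = 11:47 = 11:47
RPM_B = RPM_A × (teeth_A / teeth_B)
= 1273 × (11/47)
= 297.9 RPM

297.9 RPM


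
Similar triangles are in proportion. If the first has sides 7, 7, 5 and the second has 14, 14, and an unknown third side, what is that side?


Scale factor = 14/7 = 2
Missing side = 5 × 2
= 10.0

10.0


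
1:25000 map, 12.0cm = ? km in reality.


Real distance = map distance × scale
= 12.0cm × 25000
= 300000 cm = 3000.0 m
= 3.000 km

3.000 km


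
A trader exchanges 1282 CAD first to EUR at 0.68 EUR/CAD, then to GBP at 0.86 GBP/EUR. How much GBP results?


Step 1: 1282 CAD × 0.68 = 871.76 EUR
Step 2: 871.76 EUR × 0.86 = 749.71 GBP
Implied rate CAD→GBP = 0.68 × 0.86 = 0.5848
= 749.71 GBP

749.71 GBP


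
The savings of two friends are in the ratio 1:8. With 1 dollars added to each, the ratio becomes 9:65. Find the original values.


Let A = 1k, B = 8k.
(1k + 1) / (8k + 1) = 9/65
Cross-multiply: 65(1k + 1) = 9(8k + 1)
65k + 65 = 72k + 9
65k - 72k = 9 - 65
-7k = -56
k = -56/-7 = 8
A = 1×8 = 8, B = 8×8 = 64
= A = 8, B = 64

A = 8, B = 64


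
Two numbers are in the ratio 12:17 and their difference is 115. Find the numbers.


Let A = 12k, B = 17k.
17k - 12k = 115
5k = 115 → k = 115/5 = 23
A = 12×23 = 276, B = 17×23 = 391
= A = 276, B = 391

A = 276, B = 391


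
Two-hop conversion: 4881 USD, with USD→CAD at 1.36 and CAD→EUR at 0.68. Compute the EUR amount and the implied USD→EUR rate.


Step 1: 4881 USD × 1.36 = 6638.16 CAD
Step 2: 6638.16 CAD × 0.68 = 4513.95 EUR
Implied rate USD→EUR = 1.36 × 0.68 = 0.9248
= 4513.95 EUR; implied rate 0.9248 EUR/USD

4513.95 EUR; implied rate 0.9248 EUR/USD


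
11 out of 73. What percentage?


Percentage = (part / whole) × 100
= (11 / 73) × 100
≈ 15.07%

15.07%


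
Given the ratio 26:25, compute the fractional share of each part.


Total parts = 26 + 25 = 51
First part: 26/51 = 26/51
Second part: 25/51 = 25/51
= 26/51 and 25/51

26/51 and 25/51


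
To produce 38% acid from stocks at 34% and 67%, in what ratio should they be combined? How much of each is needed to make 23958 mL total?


Let x parts of 34% mix with y parts of 67%.
34x + 67y = 38(x + y)
34x + 67y = 38x + 38y
x(34 - 38) = y(38 - 67)
x/y = (67 - 38)/(38 - 34) = 29/4
Simplify: 29:4
Total parts = 33; one part = 23958/33 = 726.00 mL
34% solution: 29×726.00 = 21054.00 mL
67% solution: 4×726.00 = 2904.00 mL
= ratio 29:4; 21054.00 mL and 2904.00 mL

ratio 29:4; 21054.00 mL and 2904.00 mL


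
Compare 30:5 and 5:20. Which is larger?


30/5 = 6.0000
5/20 = 0.2500
6.0000 > 0.2500, so 30:5 is greater
= 30:5

30:5


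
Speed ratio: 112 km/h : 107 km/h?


Ratio = 112:107
GCD = 1
Simplified = 112:107
Time ratio (same distance) = 107:112
Speed ratio = 112:107

112:107


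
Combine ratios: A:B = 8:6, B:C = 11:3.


Match B: multiply A:B by 11 → 88:66
Multiply B:C by 6 → 66:18
Combined: 88:66:18
GCD = 2
= 44:33:9

44:33:9


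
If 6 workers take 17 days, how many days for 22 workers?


Inverse proportion: x × y = constant
k = 6 × 17 = 102
y₂ = k / 22 = 102 / 22
= 4.64

4.64


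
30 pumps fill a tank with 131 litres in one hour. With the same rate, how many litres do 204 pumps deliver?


Direct proportion: y/x = constant
k = 131/30 ≈ 4.3667
y₂ = k × 204 = 131 × 204 / 30 = 26724/30
= 890.80

890.80


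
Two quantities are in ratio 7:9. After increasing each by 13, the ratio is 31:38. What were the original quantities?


Let A = 7k, B = 9k.
(7k + 13) / (9k + 13) = 31/38
Cross-multiply: 38(7k + 13) = 31(9k + 13)
266k + 494 = 279k + 403
266k - 279k = 403 - 494
-13k = -91
k = -91/-13 = 7
A = 7×7 = 49, B = 9×7 = 63
= A = 49, B = 63

A = 49, B = 63


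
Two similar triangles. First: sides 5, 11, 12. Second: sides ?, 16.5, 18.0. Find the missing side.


Scale factor = 16.5/11 = 1.5
Missing side = 5 × 1.5
= 7.5

7.5


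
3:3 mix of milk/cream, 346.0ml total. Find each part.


Total parts = 3 + 3 = 6
milk: 346.0 × 3/6 = 173.0ml
cream: 346.0 × 3/6 = 173.0ml
= 173.0ml and 173.0ml

173.0ml and 173.0ml


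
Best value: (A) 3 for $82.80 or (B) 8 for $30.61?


Deal A: $82.80/3 = $27.6000/unit
Deal B: $30.61/8 = $3.8263/unit
B is cheaper per unit
= Deal B

Deal B


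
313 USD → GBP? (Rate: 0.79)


Amount × rate = 313 × 0.79
= 247.27 GBP

247.27 GBP


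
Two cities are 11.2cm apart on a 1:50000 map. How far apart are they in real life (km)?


Real distance = map distance × scale
= 11.2cm × 50000
= 560000 cm = 5600.0 m
= 5.600 km

5.600 km


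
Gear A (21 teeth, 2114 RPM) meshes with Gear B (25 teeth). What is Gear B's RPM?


Gear ratio = 21:25 = 21:25
RPM_B = RPM_A × (teeth_A / teeth_B)
= 2114 × (21/25)
= 1775.8 RPM

1775.8 RPM


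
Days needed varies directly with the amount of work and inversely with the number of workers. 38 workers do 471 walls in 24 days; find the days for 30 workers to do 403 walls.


Days ∝ work / workers, so d₂ = d₁ × (m₁/m₂) × (w₂/w₁)
Workers factor (inverse): 38/30 ≈ 1.2667
Work factor (direct): 403/471 ≈ 0.8556
d₂ = 24 × 38/30 × 403/471 = (24 × 38 × 403) / (30 × 471) = 367536/14130
≈ 26.01 days

26.01 days


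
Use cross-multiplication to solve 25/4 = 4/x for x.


Cross multiply: 25 × x = 4 × 4
25x = 16
x = 16 / 25
= 0.64

0.64


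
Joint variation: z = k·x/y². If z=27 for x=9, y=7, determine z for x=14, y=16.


z = k·x/y²
Solve for k using the known point: k = z·y²/x = 27×49/9 = 1323/9 = 147.0000
Now evaluate at x=14, y=16:
z = k × 14 / 256 = (1323 × 14) / (9 × 256) = 18522/2304
≈ 8.0391

8.0391


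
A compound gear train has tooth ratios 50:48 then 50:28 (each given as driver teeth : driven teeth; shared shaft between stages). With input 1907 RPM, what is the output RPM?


Stage 1: RPM_B = RPM_A × t_A/t_B = 1907 × 50/48 = 95350/48 ≈ 1986.46
B and C share a shaft → RPM_C = RPM_B
Stage 2: RPM_D = RPM_C × t_C/t_D = RPM_A × (t_A×t_C)/(t_B×t_D)
Overall ratio = (50×50)/(48×28) = 2500/1344
RPM_D = 1907 × 2500/1344 = 4767500/1344
≈ 3547.25 RPM

3547.25 RPM


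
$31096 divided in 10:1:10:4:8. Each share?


Total parts = 10 + 1 + 10 + 4 + 8 = 33
Part 1: 31096 × 10/33 = 9423.03
Part 2: 31096 × 1/33 = 942.30
Part 3: 31096 × 10/33 = 9423.03
Part 4: 31096 × 4/33 = 3769.21
Part 5: 31096 × 8/33 = 7538.42
= Part 1: $9423.03, Part 2: $942.30, Part 3: $9423.03, Part 4: $3769.21, Part 5: $7538.42

Part 1: $9423.03, Part 2: $942.30, Part 3: $9423.03, Part 4: $3769.21, Part 5: $7538.42


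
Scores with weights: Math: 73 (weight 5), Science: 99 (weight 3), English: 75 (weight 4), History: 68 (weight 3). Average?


Numerator = 73×5 + 99×3 + 75×4 + 68×3
= 365 + 297 + 300 + 204
= 1166
Total weight = 15
Weighted avg = 1166/15
= 77.73

77.73


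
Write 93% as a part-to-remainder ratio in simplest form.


93% means 93 parts out of 100; remainder = 7
Part : remainder = 93:7
GCD = 1
= 93:7

93:7


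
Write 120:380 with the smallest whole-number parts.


GCD(120, 380) = 20
120/20 : 380/20
= 6:19

6:19


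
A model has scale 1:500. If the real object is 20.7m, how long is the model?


Model size = real / scale
= 20.7 / 500
= 0.0414 m

0.0414 m


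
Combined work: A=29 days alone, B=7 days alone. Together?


Rate of A = 1/29 per day
Rate of B = 1/7 per day
Combined rate = 1/29 + 1/7 = 36/203 ≈ 0.1773 per day
Days = 1 / combined rate = 203/36
≈ 5.64 days

5.64 days


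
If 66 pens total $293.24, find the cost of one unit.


Unit rate = total / quantity
= 293.24 / 66
= $4.44 per unit

$4.44 per unit


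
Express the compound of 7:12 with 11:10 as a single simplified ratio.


Compound ratio = (7×11) : (12×10)
= 77:120
GCD = 1
= 77:120

77:120


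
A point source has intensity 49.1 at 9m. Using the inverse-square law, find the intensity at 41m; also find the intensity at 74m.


I₁d₁² = I₂d₂²
I at 41m = 49.1 × (9/41)² = 49.1 × 81/1681 = 3977.1/1681 ≈ 2.3659
I at 74m = 49.1 × (9/74)² = 49.1 × 81/5476 = 3977.1/5476 ≈ 0.7263
= 2.3659 and 0.7263

2.3659 and 0.7263


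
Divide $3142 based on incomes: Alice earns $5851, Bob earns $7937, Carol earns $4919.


Total income = 5851 + 7937 + 4919 = $18707
Alice: $3142 × 5851/18707 = $982.73
Bob: $3142 × 7937/18707 = $1333.09
Carol: $3142 × 4919/18707 = $826.19
= Alice: $982.73, Bob: $1333.09, Carol: $826.19

Alice: $982.73, Bob: $1333.09, Carol: $826.19


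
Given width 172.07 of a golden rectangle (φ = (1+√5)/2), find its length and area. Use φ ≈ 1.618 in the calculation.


φ = (1 + √5) / 2 ≈ 1.618
Length = width × φ = 172.07 × 1.618 = 278.40926
≈ 278.41
Area = width × length = 172.07 × 278.40926 = 47905.8813682 ≈ 47905.88
= Length: 278.41, Area: 47905.88

Length: 278.41, Area: 47905.88


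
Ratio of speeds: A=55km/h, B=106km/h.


Ratio = 55:106
GCD = 1
Simplified = 55:106
Time ratio (same distance) = 106:55
Speed ratio = 55:106

55:106


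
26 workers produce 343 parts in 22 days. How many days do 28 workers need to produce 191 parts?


Days ∝ work / workers, so d₂ = d₁ × (m₁/m₂) × (w₂/w₁)
Workers factor (inverse): 26/28 ≈ 0.9286
Work factor (direct): 191/343 ≈ 0.5569
d₂ = 22 × 26/28 × 191/343 = (22 × 26 × 191) / (28 × 343) = 109252/9604
≈ 11.38 days

11.38 days


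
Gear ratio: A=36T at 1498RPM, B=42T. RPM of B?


Gear ratio = 36:42 = 6:7
RPM_B = RPM_A × (teeth_A / teeth_B)
= 1498 × (36/42)
= 1284.0 RPM

1284.0 RPM


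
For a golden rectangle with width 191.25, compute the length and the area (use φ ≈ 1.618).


φ = (1 + √5) / 2 ≈ 1.618
Length = width × φ = 191.25 × 1.618 = 309.4425
≈ 309.44
Area = width × length = 191.25 × 309.4425 = 59180.878125 ≈ 59180.88
= Length: 309.44, Area: 59180.88

Length: 309.44, Area: 59180.88


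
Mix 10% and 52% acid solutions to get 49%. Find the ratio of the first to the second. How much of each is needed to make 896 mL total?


Let x parts of 10% mix with y parts of 52%.
10x + 52y = 49(x + y)
10x + 52y = 49x + 49y
x(10 - 49) = y(49 - 52)
x/y = (52 - 49)/(49 - 10) = 3/39
Simplify: 1:13
Total parts = 14; one part = 896/14 = 64.00 mL
10% solution: 1×64.00 = 64.00 mL
52% solution: 13×64.00 = 832.00 mL
= ratio 1:13; 64.00 mL and 832.00 mL

ratio 1:13; 64.00 mL and 832.00 mL


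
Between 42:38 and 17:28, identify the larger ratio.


42/38 = 1.1053
17/28 = 0.6071
1.1053 > 0.6071, so 42:38 is greater
= 42:38

42:38


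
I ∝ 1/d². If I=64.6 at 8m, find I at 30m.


I₁d₁² = I₂d₂²
I₂ = I₁ × (d₁/d₂)²
= 64.6 × (8/30)²
= 64.6 × 64/900
= 4134.4/900
≈ 4.5938

4.5938


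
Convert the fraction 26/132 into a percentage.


Percentage = (part / whole) × 100
= (26 / 132) × 100
≈ 19.70%

19.70%


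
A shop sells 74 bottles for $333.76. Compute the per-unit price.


Unit rate = total / quantity
= 333.76 / 74
= $4.51 per unit

$4.51 per unit


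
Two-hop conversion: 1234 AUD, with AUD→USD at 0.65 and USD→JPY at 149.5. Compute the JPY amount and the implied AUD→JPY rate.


Step 1: 1234 AUD × 0.65 = 802.10 USD
Step 2: 802.10 USD × 149.5 = 119913.95 JPY
Implied rate AUD→JPY = 0.65 × 149.5 = 97.1750
= 119913.95 JPY; implied rate 97.1750 JPY/AUD

119913.95 JPY; implied rate 97.1750 JPY/AUD


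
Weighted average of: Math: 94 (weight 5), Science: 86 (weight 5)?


Numerator = 94×5 + 86×5
= 470 + 430
= 900
Total weight = 10
Weighted avg = 900/10
= 90.00

90.00


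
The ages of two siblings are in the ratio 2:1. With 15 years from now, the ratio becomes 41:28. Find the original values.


Let A = 2k, B = 1k.
(2k + 15) / (1k + 15) = 41/28
Cross-multiply: 28(2k + 15) = 41(1k + 15)
56k + 420 = 41k + 615
56k - 41k = 615 - 420
15k = 195
k = 195/15 = 13
A = 2×13 = 26, B = 1×13 = 13
= A = 26, B = 13

A = 26, B = 13


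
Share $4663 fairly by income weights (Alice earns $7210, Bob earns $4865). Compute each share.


Total income = 7210 + 4865 = $12075
Alice: $4663 × 7210/12075 = $2784.28
Bob: $4663 × 4865/12075 = $1878.72
= Alice: $2784.28, Bob: $1878.72

Alice: $2784.28, Bob: $1878.72


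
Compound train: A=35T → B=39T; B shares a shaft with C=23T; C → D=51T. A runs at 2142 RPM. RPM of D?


Stage 1: RPM_B = RPM_A × t_A/t_B = 2142 × 35/39 = 74970/39 ≈ 1922.31
B and C share a shaft → RPM_C = RPM_B
Stage 2: RPM_D = RPM_C × t_C/t_D = RPM_A × (t_A×t_C)/(t_B×t_D)
Overall ratio = (35×23)/(39×51) = 805/1989
RPM_D = 2142 × 805/1989 = 1724310/1989
≈ 866.92 RPM

866.92 RPM


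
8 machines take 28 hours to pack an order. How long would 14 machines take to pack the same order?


Inverse proportion: x × y = constant
k = 8 × 28 = 224
y₂ = k / 14 = 224 / 14
= 16.00

16.00


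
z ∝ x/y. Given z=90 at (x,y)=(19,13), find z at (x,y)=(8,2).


z = k·x/y
Solve for k using the known point: k = z·y/x = 90×13/19 = 1170/19 ≈ 61.5789
Now evaluate at x=8, y=2:
z = k × 8 / 2 = (1170 × 8) / (19 × 2) = 9360/38
≈ 246.3158

246.3158


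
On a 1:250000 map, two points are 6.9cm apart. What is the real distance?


Real distance = map distance × scale
= 6.9cm × 250000
= 1725000 cm = 17250.0 m
= 17.250 km

17.250 km


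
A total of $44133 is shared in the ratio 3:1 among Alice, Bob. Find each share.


Total parts = 3 + 1 = 4
Alice: 44133 × 3/4 = 33099.75
Bob: 44133 × 1/4 = 11033.25
= Alice: $33099.75, Bob: $11033.25

Alice: $33099.75, Bob: $11033.25


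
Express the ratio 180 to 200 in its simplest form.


GCD(180, 200) = 20
180/20 : 200/20
= 9:10

9:10


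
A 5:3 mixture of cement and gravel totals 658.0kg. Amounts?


Total parts = 5 + 3 = 8
cement: 658.0 × 5/8 = 411.3kg
gravel: 658.0 × 3/8 = 246.8kg
= 411.3kg and 246.8kg

411.3kg and 246.8kg


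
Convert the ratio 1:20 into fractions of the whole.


Total parts = 1 + 20 = 21
First part: 1/21 = 1/21
Second part: 20/21 = 20/21
= 1/21 and 20/21

1/21 and 20/21


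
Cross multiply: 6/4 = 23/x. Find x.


Cross multiply: 6 × x = 4 × 23
6x = 92
x = 92 / 6
= 15.33

15.33


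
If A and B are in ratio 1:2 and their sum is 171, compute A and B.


Let A = 1k, B = 2k.
1k + 2k = 171
3k = 171 → k = 171/3 = 57
A = 1×57 = 57, B = 2×57 = 114
= A = 57, B = 114

A = 57, B = 114


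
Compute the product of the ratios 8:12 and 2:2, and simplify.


Compound ratio = (8×2) : (12×2)
= 16:24
GCD = 8
= 2:3

2:3


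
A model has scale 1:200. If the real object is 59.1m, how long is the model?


Model size = real / scale
= 59.1 / 200
= 0.2955 m

0.2955 m


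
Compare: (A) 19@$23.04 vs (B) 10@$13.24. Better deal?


Deal A: $23.04/19 = $1.2126/unit
Deal B: $13.24/10 = $1.3240/unit
A is cheaper per unit
= Deal A

Deal A


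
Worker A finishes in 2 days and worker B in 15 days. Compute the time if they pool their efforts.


Rate of A = 1/2 per day
Rate of B = 1/15 per day
Combined rate = 1/2 + 1/15 = 17/30 ≈ 0.5667 per day
Days = 1 / combined rate = 30/17
≈ 1.76 days

1.76 days


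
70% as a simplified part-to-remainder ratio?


70% means 70 parts out of 100; remainder = 30
Part : remainder = 70:30
GCD = 10
= 7:3

7:3


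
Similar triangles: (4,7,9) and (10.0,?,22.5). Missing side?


Scale factor = 10.0/4 = 2.5
Missing side = 7 × 2.5
= 17.5

17.5


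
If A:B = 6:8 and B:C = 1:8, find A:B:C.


Match B: multiply A:B by 1 → 6:8
Multiply B:C by 8 → 8:64
Combined: 6:8:64
GCD = 2
= 3:4:32

3:4:32


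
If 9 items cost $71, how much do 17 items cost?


Direct proportion: y/x = constant
k = 71/9 ≈ 7.8889
y₂ = k × 17 = 71 × 17 / 9 = 1207/9
≈ 134.11

134.11


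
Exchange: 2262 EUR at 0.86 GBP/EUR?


Amount × rate = 2262 × 0.86
= 1945.32 GBP

1945.32 GBP


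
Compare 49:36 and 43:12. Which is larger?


49/36 = 1.3611
43/12 = 3.5833
1.3611 < 3.5833, so 49:36 is less
= 43:12

43:12


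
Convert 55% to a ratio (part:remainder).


55% means 55 parts out of 100; remainder = 45
Part : remainder = 55:45
GCD = 5
= 11:9

11:9


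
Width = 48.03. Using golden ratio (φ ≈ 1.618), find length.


φ = (1 + √5) / 2 ≈ 1.618
Length = width × φ = 48.03 × 1.618 = 77.71254
≈ 77.71

77.71


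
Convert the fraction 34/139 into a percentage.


Percentage = (part / whole) × 100
= (34 / 139) × 100
≈ 24.46%

24.46%


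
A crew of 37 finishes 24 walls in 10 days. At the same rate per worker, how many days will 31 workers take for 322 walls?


Days ∝ work / workers, so d₂ = d₁ × (m₁/m₂) × (w₂/w₁)
Workers factor (inverse): 37/31 ≈ 1.1935
Work factor (direct): 322/24 ≈ 13.4167
d₂ = 10 × 37/31 × 322/24 = (10 × 37 × 322) / (31 × 24) = 119140/744
≈ 160.13 days

160.13 days


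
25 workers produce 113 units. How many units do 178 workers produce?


Direct proportion: y/x = constant
k = 113/25 = 4.5200
y₂ = k × 178 = 113 × 178 / 25 = 20114/25
= 804.56

804.56


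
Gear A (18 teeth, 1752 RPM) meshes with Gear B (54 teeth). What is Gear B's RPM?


Gear ratio = 18:54 = 1:3
RPM_B = RPM_A × (teeth_A / teeth_B)
= 1752 × (18/54)
= 584.0 RPM

584.0 RPM


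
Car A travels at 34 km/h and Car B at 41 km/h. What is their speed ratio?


Ratio = 34:41
GCD = 1
Simplified = 34:41
Time ratio (same distance) = 41:34
Speed ratio = 34:41

34:41


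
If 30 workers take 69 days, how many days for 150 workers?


Inverse proportion: x × y = constant
k = 30 × 69 = 2070
y₂ = k / 150 = 2070 / 150
= 13.80

13.80


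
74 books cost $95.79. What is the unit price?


Unit rate = total / quantity
= 95.79 / 74
= $1.29 per unit

$1.29 per unit


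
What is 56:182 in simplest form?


GCD(56, 182) = 14
56/14 : 182/14
= 4:13

4:13


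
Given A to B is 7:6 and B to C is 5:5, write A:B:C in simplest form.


Match B: multiply A:B by 5 → 35:30
Multiply B:C by 6 → 30:30
Combined: 35:30:30
GCD = 5
= 7:6:6

7:6:6


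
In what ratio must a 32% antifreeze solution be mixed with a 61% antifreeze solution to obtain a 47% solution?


Let x parts of 32% mix with y parts of 61%.
32x + 61y = 47(x + y)
32x + 61y = 47x + 47y
x(32 - 47) = y(47 - 61)
x/y = (61 - 47)/(47 - 32) = 14/15
Simplify: 14:15
= 14:15

14:15


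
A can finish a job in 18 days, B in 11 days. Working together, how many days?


Rate of A = 1/18 per day
Rate of B = 1/11 per day
Combined rate = 1/18 + 1/11 = 29/198 ≈ 0.1465 per day
Days = 1 / combined rate = 198/29
≈ 6.83 days

6.83 days


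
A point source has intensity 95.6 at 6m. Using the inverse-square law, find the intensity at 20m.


I₁d₁² = I₂d₂²
I₂ = I₁ × (d₁/d₂)²
= 95.6 × (6/20)²
= 95.6 × 36/400
= 3441.6/400
= 8.6040

8.6040


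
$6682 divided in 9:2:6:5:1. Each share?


Total parts = 9 + 2 + 6 + 5 + 1 = 23
Part 1: 6682 × 9/23 = 2614.70
Part 2: 6682 × 2/23 = 581.04
Part 3: 6682 × 6/23 = 1743.13
Part 4: 6682 × 5/23 = 1452.61
Part 5: 6682 × 1/23 = 290.52
= Part 1: $2614.70, Part 2: $581.04, Part 3: $1743.13, Part 4: $1452.61, Part 5: $290.52

Part 1: $2614.70, Part 2: $581.04, Part 3: $1743.13, Part 4: $1452.61, Part 5: $290.52
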